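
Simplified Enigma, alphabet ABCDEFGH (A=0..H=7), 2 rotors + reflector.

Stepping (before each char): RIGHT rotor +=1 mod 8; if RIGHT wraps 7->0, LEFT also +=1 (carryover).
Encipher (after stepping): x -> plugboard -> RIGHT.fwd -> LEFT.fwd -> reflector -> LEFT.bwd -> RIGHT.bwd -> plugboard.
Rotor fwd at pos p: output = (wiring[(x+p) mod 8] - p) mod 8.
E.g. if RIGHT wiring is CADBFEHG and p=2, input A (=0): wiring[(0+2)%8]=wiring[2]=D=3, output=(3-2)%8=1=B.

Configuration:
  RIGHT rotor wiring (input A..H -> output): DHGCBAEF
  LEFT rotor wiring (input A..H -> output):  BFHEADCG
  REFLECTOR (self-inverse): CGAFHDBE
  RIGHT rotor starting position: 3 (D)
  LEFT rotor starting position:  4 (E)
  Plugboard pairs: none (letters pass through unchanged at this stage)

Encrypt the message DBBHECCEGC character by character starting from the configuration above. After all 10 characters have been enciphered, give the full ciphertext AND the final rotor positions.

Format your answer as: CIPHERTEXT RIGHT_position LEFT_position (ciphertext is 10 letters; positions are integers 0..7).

Char 1 ('D'): step: R->4, L=4; D->plug->D->R->B->L->H->refl->E->L'->A->R'->C->plug->C
Char 2 ('B'): step: R->5, L=4; B->plug->B->R->H->L->A->refl->C->L'->D->R'->A->plug->A
Char 3 ('B'): step: R->6, L=4; B->plug->B->R->H->L->A->refl->C->L'->D->R'->G->plug->G
Char 4 ('H'): step: R->7, L=4; H->plug->H->R->F->L->B->refl->G->L'->C->R'->F->plug->F
Char 5 ('E'): step: R->0, L->5 (L advanced); E->plug->E->R->B->L->F->refl->D->L'->H->R'->B->plug->B
Char 6 ('C'): step: R->1, L=5; C->plug->C->R->B->L->F->refl->D->L'->H->R'->E->plug->E
Char 7 ('C'): step: R->2, L=5; C->plug->C->R->H->L->D->refl->F->L'->B->R'->G->plug->G
Char 8 ('E'): step: R->3, L=5; E->plug->E->R->C->L->B->refl->G->L'->A->R'->F->plug->F
Char 9 ('G'): step: R->4, L=5; G->plug->G->R->C->L->B->refl->G->L'->A->R'->C->plug->C
Char 10 ('C'): step: R->5, L=5; C->plug->C->R->A->L->G->refl->B->L'->C->R'->E->plug->E
Final: ciphertext=CAGFBEGFCE, RIGHT=5, LEFT=5

Answer: CAGFBEGFCE 5 5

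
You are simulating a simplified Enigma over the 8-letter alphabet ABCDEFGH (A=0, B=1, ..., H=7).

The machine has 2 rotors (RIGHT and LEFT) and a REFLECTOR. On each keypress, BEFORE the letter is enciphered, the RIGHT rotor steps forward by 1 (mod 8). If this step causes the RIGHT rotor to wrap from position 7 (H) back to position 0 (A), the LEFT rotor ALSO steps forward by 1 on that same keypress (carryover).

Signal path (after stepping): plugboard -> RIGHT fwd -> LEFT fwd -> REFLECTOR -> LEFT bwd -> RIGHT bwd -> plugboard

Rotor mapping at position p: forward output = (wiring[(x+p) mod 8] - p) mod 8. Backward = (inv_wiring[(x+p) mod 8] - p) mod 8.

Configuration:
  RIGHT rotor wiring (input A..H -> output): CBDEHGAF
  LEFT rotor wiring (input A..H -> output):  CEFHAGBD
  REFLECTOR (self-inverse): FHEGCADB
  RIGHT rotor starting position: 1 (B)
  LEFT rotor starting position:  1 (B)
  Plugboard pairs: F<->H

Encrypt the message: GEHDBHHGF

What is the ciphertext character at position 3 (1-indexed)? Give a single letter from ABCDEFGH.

Char 1 ('G'): step: R->2, L=1; G->plug->G->R->A->L->D->refl->G->L'->C->R'->B->plug->B
Char 2 ('E'): step: R->3, L=1; E->plug->E->R->C->L->G->refl->D->L'->A->R'->H->plug->F
Char 3 ('H'): step: R->4, L=1; H->plug->F->R->F->L->A->refl->F->L'->E->R'->C->plug->C

C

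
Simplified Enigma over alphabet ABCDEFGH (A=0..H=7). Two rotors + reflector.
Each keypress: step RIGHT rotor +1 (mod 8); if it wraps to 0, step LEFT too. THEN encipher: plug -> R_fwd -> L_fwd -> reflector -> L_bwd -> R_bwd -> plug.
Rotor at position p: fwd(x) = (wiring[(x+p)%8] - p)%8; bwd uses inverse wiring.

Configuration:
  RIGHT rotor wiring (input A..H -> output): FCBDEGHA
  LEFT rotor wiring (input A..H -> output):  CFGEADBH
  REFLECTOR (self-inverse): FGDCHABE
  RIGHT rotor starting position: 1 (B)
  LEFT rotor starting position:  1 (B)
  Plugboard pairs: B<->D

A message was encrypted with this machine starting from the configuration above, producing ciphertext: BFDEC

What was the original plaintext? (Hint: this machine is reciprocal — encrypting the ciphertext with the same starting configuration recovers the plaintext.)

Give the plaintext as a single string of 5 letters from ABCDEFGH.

Char 1 ('B'): step: R->2, L=1; B->plug->D->R->E->L->C->refl->D->L'->C->R'->C->plug->C
Char 2 ('F'): step: R->3, L=1; F->plug->F->R->C->L->D->refl->C->L'->E->R'->D->plug->B
Char 3 ('D'): step: R->4, L=1; D->plug->B->R->C->L->D->refl->C->L'->E->R'->D->plug->B
Char 4 ('E'): step: R->5, L=1; E->plug->E->R->F->L->A->refl->F->L'->B->R'->A->plug->A
Char 5 ('C'): step: R->6, L=1; C->plug->C->R->H->L->B->refl->G->L'->G->R'->G->plug->G

Answer: CBBAG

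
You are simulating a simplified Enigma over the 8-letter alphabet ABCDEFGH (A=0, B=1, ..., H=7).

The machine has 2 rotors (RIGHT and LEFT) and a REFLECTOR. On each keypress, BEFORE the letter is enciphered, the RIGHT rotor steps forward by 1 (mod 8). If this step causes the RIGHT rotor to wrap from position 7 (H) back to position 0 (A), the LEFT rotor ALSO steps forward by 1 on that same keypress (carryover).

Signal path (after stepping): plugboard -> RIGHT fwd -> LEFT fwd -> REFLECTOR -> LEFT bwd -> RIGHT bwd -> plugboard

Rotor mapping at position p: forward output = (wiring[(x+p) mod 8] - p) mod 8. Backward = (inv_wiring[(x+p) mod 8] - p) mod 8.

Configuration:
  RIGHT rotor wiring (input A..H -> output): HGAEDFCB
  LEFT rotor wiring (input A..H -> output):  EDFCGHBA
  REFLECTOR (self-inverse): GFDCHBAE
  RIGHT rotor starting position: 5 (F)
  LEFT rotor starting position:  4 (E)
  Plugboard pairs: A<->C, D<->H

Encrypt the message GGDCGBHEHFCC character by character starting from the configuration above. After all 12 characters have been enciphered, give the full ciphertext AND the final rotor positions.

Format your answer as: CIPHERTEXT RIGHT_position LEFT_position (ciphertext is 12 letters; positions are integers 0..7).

Char 1 ('G'): step: R->6, L=4; G->plug->G->R->F->L->H->refl->E->L'->D->R'->B->plug->B
Char 2 ('G'): step: R->7, L=4; G->plug->G->R->G->L->B->refl->F->L'->C->R'->A->plug->C
Char 3 ('D'): step: R->0, L->5 (L advanced); D->plug->H->R->B->L->E->refl->H->L'->D->R'->E->plug->E
Char 4 ('C'): step: R->1, L=5; C->plug->A->R->F->L->A->refl->G->L'->E->R'->E->plug->E
Char 5 ('G'): step: R->2, L=5; G->plug->G->R->F->L->A->refl->G->L'->E->R'->H->plug->D
Char 6 ('B'): step: R->3, L=5; B->plug->B->R->A->L->C->refl->D->L'->C->R'->C->plug->A
Char 7 ('H'): step: R->4, L=5; H->plug->D->R->F->L->A->refl->G->L'->E->R'->G->plug->G
Char 8 ('E'): step: R->5, L=5; E->plug->E->R->B->L->E->refl->H->L'->D->R'->F->plug->F
Char 9 ('H'): step: R->6, L=5; H->plug->D->R->A->L->C->refl->D->L'->C->R'->E->plug->E
Char 10 ('F'): step: R->7, L=5; F->plug->F->R->E->L->G->refl->A->L'->F->R'->E->plug->E
Char 11 ('C'): step: R->0, L->6 (L advanced); C->plug->A->R->H->L->B->refl->F->L'->D->R'->E->plug->E
Char 12 ('C'): step: R->1, L=6; C->plug->A->R->F->L->E->refl->H->L'->E->R'->E->plug->E
Final: ciphertext=BCEEDAGFEEEE, RIGHT=1, LEFT=6

Answer: BCEEDAGFEEEE 1 6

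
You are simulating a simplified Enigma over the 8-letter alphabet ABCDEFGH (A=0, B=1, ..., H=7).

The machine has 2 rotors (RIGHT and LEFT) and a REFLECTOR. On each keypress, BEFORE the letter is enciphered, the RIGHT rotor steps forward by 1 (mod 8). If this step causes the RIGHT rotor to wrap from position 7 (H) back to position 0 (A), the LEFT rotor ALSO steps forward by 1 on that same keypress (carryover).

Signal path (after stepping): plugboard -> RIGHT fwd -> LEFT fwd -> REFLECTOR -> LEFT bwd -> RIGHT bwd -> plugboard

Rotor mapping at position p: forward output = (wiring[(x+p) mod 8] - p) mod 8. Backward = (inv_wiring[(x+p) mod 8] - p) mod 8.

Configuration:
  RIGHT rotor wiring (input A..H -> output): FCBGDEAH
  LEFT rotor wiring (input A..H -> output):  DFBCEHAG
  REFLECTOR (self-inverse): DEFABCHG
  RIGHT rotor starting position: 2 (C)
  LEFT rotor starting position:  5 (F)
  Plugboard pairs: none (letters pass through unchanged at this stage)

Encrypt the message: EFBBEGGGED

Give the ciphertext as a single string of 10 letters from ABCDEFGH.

Answer: CBADCBEECF

Derivation:
Char 1 ('E'): step: R->3, L=5; E->plug->E->R->E->L->A->refl->D->L'->B->R'->C->plug->C
Char 2 ('F'): step: R->4, L=5; F->plug->F->R->G->L->F->refl->C->L'->A->R'->B->plug->B
Char 3 ('B'): step: R->5, L=5; B->plug->B->R->D->L->G->refl->H->L'->H->R'->A->plug->A
Char 4 ('B'): step: R->6, L=5; B->plug->B->R->B->L->D->refl->A->L'->E->R'->D->plug->D
Char 5 ('E'): step: R->7, L=5; E->plug->E->R->H->L->H->refl->G->L'->D->R'->C->plug->C
Char 6 ('G'): step: R->0, L->6 (L advanced); G->plug->G->R->A->L->C->refl->F->L'->C->R'->B->plug->B
Char 7 ('G'): step: R->1, L=6; G->plug->G->R->G->L->G->refl->H->L'->D->R'->E->plug->E
Char 8 ('G'): step: R->2, L=6; G->plug->G->R->D->L->H->refl->G->L'->G->R'->E->plug->E
Char 9 ('E'): step: R->3, L=6; E->plug->E->R->E->L->D->refl->A->L'->B->R'->C->plug->C
Char 10 ('D'): step: R->4, L=6; D->plug->D->R->D->L->H->refl->G->L'->G->R'->F->plug->F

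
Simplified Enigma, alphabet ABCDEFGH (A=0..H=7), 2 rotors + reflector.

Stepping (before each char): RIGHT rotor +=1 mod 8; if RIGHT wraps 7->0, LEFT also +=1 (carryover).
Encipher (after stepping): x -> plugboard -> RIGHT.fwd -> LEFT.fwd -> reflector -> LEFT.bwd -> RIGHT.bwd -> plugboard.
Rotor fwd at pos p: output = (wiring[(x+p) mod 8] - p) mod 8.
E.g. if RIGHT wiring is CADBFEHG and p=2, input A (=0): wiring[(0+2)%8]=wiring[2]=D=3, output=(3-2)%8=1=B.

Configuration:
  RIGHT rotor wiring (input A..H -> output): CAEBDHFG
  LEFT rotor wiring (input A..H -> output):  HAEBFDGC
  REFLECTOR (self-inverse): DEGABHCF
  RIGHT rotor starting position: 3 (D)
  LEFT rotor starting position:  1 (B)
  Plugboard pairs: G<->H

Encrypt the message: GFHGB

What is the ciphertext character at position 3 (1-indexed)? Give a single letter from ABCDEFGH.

Char 1 ('G'): step: R->4, L=1; G->plug->H->R->F->L->F->refl->H->L'->A->R'->G->plug->H
Char 2 ('F'): step: R->5, L=1; F->plug->F->R->H->L->G->refl->C->L'->E->R'->G->plug->H
Char 3 ('H'): step: R->6, L=1; H->plug->G->R->F->L->F->refl->H->L'->A->R'->B->plug->B

B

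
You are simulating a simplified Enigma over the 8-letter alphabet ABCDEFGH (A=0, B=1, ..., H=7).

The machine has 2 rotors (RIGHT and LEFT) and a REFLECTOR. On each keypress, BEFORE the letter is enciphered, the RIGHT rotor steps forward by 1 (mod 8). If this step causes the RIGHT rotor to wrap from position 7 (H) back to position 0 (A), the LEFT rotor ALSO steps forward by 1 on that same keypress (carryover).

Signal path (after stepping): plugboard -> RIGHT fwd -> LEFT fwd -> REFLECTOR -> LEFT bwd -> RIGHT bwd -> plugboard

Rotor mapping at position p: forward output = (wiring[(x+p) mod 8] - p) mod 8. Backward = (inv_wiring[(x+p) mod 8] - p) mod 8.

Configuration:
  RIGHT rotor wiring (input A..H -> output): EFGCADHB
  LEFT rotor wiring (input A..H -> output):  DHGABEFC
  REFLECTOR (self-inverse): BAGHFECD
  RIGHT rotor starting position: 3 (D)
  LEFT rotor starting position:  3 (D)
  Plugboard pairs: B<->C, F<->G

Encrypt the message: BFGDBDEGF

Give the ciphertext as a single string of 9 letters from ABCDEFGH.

Answer: GCDFGFAFG

Derivation:
Char 1 ('B'): step: R->4, L=3; B->plug->C->R->D->L->C->refl->G->L'->B->R'->F->plug->G
Char 2 ('F'): step: R->5, L=3; F->plug->G->R->F->L->A->refl->B->L'->C->R'->B->plug->C
Char 3 ('G'): step: R->6, L=3; G->plug->F->R->E->L->H->refl->D->L'->H->R'->D->plug->D
Char 4 ('D'): step: R->7, L=3; D->plug->D->R->H->L->D->refl->H->L'->E->R'->G->plug->F
Char 5 ('B'): step: R->0, L->4 (L advanced); B->plug->C->R->G->L->C->refl->G->L'->D->R'->F->plug->G
Char 6 ('D'): step: R->1, L=4; D->plug->D->R->H->L->E->refl->F->L'->A->R'->G->plug->F
Char 7 ('E'): step: R->2, L=4; E->plug->E->R->F->L->D->refl->H->L'->E->R'->A->plug->A
Char 8 ('G'): step: R->3, L=4; G->plug->F->R->B->L->A->refl->B->L'->C->R'->G->plug->F
Char 9 ('F'): step: R->4, L=4; F->plug->G->R->C->L->B->refl->A->L'->B->R'->F->plug->G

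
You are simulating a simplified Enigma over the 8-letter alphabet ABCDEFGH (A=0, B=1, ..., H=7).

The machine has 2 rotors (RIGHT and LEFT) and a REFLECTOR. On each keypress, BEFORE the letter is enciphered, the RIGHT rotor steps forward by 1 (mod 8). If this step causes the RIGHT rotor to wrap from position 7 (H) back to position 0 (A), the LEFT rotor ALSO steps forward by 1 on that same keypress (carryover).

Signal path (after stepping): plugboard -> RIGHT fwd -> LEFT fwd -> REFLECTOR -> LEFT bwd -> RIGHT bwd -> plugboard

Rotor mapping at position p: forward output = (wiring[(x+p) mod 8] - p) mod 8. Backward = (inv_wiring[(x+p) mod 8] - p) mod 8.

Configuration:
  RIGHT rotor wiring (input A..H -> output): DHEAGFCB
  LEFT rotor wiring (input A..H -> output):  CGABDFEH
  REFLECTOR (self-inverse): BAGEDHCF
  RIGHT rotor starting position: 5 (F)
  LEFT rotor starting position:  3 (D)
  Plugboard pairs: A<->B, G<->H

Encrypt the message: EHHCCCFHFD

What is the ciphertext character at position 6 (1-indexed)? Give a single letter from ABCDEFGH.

Char 1 ('E'): step: R->6, L=3; E->plug->E->R->G->L->D->refl->E->L'->E->R'->A->plug->B
Char 2 ('H'): step: R->7, L=3; H->plug->G->R->G->L->D->refl->E->L'->E->R'->B->plug->A
Char 3 ('H'): step: R->0, L->4 (L advanced); H->plug->G->R->C->L->A->refl->B->L'->B->R'->H->plug->G
Char 4 ('C'): step: R->1, L=4; C->plug->C->R->H->L->F->refl->H->L'->A->R'->G->plug->H
Char 5 ('C'): step: R->2, L=4; C->plug->C->R->E->L->G->refl->C->L'->F->R'->H->plug->G
Char 6 ('C'): step: R->3, L=4; C->plug->C->R->C->L->A->refl->B->L'->B->R'->H->plug->G

G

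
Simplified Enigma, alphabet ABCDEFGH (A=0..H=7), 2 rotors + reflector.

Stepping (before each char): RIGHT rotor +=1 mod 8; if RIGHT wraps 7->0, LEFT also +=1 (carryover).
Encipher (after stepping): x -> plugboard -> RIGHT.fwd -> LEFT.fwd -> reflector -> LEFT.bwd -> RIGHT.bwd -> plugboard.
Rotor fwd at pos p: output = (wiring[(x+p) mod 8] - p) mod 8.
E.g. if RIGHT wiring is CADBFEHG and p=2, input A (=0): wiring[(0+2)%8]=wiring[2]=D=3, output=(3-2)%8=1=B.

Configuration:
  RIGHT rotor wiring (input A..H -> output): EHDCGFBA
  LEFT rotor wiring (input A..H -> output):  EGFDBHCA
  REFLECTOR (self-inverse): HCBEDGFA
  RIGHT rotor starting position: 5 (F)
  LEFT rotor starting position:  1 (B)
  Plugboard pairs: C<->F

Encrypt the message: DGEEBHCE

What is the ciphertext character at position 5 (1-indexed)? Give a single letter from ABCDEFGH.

Char 1 ('D'): step: R->6, L=1; D->plug->D->R->B->L->E->refl->D->L'->H->R'->H->plug->H
Char 2 ('G'): step: R->7, L=1; G->plug->G->R->G->L->H->refl->A->L'->D->R'->E->plug->E
Char 3 ('E'): step: R->0, L->2 (L advanced); E->plug->E->R->G->L->C->refl->B->L'->B->R'->G->plug->G
Char 4 ('E'): step: R->1, L=2; E->plug->E->R->E->L->A->refl->H->L'->C->R'->B->plug->B
Char 5 ('B'): step: R->2, L=2; B->plug->B->R->A->L->D->refl->E->L'->H->R'->E->plug->E

E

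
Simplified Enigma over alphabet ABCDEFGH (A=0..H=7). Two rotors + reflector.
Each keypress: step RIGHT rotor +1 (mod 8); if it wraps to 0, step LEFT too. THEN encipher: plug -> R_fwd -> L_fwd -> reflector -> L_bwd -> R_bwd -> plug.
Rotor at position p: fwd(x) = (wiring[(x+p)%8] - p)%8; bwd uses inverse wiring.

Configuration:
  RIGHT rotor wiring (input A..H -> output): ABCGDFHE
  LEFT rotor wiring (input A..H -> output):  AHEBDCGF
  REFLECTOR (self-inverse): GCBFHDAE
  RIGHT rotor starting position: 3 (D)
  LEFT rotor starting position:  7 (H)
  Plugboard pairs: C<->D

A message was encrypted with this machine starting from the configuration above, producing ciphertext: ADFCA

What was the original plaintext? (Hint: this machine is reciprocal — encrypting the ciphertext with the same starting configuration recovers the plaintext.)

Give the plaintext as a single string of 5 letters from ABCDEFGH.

Char 1 ('A'): step: R->4, L=7; A->plug->A->R->H->L->H->refl->E->L'->F->R'->F->plug->F
Char 2 ('D'): step: R->5, L=7; D->plug->C->R->H->L->H->refl->E->L'->F->R'->F->plug->F
Char 3 ('F'): step: R->6, L=7; F->plug->F->R->A->L->G->refl->A->L'->C->R'->C->plug->D
Char 4 ('C'): step: R->7, L=7; C->plug->D->R->D->L->F->refl->D->L'->G->R'->G->plug->G
Char 5 ('A'): step: R->0, L->0 (L advanced); A->plug->A->R->A->L->A->refl->G->L'->G->R'->D->plug->C

Answer: FFDGC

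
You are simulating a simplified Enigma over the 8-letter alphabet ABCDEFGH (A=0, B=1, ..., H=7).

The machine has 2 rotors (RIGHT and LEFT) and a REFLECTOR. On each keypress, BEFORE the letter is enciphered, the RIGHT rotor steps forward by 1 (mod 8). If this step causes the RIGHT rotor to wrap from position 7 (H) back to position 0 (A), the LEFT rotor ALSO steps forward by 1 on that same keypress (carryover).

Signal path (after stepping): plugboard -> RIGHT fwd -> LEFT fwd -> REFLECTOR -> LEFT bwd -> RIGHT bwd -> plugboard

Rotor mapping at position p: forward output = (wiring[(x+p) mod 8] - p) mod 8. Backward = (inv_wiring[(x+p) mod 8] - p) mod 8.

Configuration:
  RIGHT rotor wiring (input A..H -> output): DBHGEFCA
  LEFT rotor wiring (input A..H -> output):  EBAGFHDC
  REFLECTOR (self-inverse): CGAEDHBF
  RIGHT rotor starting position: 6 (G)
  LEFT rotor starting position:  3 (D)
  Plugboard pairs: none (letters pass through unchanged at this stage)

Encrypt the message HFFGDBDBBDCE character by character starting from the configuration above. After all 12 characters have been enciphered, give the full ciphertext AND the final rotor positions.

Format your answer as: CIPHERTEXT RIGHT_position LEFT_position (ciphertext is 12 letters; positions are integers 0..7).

Answer: AGBFHCGCEBEH 2 5

Derivation:
Char 1 ('H'): step: R->7, L=3; H->plug->H->R->D->L->A->refl->C->L'->B->R'->A->plug->A
Char 2 ('F'): step: R->0, L->4 (L advanced); F->plug->F->R->F->L->F->refl->H->L'->C->R'->G->plug->G
Char 3 ('F'): step: R->1, L=4; F->plug->F->R->B->L->D->refl->E->L'->G->R'->B->plug->B
Char 4 ('G'): step: R->2, L=4; G->plug->G->R->B->L->D->refl->E->L'->G->R'->F->plug->F
Char 5 ('D'): step: R->3, L=4; D->plug->D->R->H->L->C->refl->A->L'->E->R'->H->plug->H
Char 6 ('B'): step: R->4, L=4; B->plug->B->R->B->L->D->refl->E->L'->G->R'->C->plug->C
Char 7 ('D'): step: R->5, L=4; D->plug->D->R->G->L->E->refl->D->L'->B->R'->G->plug->G
Char 8 ('B'): step: R->6, L=4; B->plug->B->R->C->L->H->refl->F->L'->F->R'->C->plug->C
Char 9 ('B'): step: R->7, L=4; B->plug->B->R->E->L->A->refl->C->L'->H->R'->E->plug->E
Char 10 ('D'): step: R->0, L->5 (L advanced); D->plug->D->R->G->L->B->refl->G->L'->B->R'->B->plug->B
Char 11 ('C'): step: R->1, L=5; C->plug->C->R->F->L->D->refl->E->L'->E->R'->E->plug->E
Char 12 ('E'): step: R->2, L=5; E->plug->E->R->A->L->C->refl->A->L'->H->R'->H->plug->H
Final: ciphertext=AGBFHCGCEBEH, RIGHT=2, LEFT=5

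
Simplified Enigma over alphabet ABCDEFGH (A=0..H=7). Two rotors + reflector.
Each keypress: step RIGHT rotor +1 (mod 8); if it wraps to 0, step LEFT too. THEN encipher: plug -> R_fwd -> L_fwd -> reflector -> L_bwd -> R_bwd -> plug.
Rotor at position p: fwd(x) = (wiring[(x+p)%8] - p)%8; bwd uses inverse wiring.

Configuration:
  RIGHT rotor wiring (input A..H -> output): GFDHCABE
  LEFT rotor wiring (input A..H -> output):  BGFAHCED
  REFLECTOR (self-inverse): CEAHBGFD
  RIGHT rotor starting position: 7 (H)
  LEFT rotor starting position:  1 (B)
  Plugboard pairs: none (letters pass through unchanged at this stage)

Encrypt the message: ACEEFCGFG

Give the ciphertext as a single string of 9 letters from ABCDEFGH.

Answer: FFBGEHADC

Derivation:
Char 1 ('A'): step: R->0, L->2 (L advanced); A->plug->A->R->G->L->H->refl->D->L'->A->R'->F->plug->F
Char 2 ('C'): step: R->1, L=2; C->plug->C->R->G->L->H->refl->D->L'->A->R'->F->plug->F
Char 3 ('E'): step: R->2, L=2; E->plug->E->R->H->L->E->refl->B->L'->F->R'->B->plug->B
Char 4 ('E'): step: R->3, L=2; E->plug->E->R->B->L->G->refl->F->L'->C->R'->G->plug->G
Char 5 ('F'): step: R->4, L=2; F->plug->F->R->B->L->G->refl->F->L'->C->R'->E->plug->E
Char 6 ('C'): step: R->5, L=2; C->plug->C->R->H->L->E->refl->B->L'->F->R'->H->plug->H
Char 7 ('G'): step: R->6, L=2; G->plug->G->R->E->L->C->refl->A->L'->D->R'->A->plug->A
Char 8 ('F'): step: R->7, L=2; F->plug->F->R->D->L->A->refl->C->L'->E->R'->D->plug->D
Char 9 ('G'): step: R->0, L->3 (L advanced); G->plug->G->R->B->L->E->refl->B->L'->D->R'->C->plug->C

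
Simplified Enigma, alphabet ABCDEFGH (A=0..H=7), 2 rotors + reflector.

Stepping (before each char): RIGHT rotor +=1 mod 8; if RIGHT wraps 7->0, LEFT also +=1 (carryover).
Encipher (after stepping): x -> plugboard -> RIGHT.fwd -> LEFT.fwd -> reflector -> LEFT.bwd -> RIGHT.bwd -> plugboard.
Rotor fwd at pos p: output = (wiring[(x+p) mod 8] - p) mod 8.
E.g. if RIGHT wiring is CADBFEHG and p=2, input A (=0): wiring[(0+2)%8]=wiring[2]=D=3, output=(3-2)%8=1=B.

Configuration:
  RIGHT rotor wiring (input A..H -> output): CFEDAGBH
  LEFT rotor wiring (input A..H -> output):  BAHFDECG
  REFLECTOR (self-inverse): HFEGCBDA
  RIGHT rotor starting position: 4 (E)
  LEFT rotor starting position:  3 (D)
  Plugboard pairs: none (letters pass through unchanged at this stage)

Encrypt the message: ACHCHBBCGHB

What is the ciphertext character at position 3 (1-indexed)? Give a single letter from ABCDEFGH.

Char 1 ('A'): step: R->5, L=3; A->plug->A->R->B->L->A->refl->H->L'->D->R'->H->plug->H
Char 2 ('C'): step: R->6, L=3; C->plug->C->R->E->L->D->refl->G->L'->F->R'->F->plug->F
Char 3 ('H'): step: R->7, L=3; H->plug->H->R->C->L->B->refl->F->L'->G->R'->C->plug->C

C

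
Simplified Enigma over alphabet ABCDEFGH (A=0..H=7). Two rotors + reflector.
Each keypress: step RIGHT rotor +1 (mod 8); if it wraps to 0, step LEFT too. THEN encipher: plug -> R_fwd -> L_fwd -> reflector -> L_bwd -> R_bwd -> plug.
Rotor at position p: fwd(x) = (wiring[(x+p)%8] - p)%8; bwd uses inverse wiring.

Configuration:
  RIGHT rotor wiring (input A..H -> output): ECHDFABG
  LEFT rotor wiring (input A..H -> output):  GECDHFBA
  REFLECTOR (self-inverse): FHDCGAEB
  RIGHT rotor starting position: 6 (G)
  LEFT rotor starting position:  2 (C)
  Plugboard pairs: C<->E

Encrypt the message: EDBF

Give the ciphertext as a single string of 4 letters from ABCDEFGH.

Answer: AGCH

Derivation:
Char 1 ('E'): step: R->7, L=2; E->plug->C->R->D->L->D->refl->C->L'->H->R'->A->plug->A
Char 2 ('D'): step: R->0, L->3 (L advanced); D->plug->D->R->D->L->G->refl->E->L'->B->R'->G->plug->G
Char 3 ('B'): step: R->1, L=3; B->plug->B->R->G->L->B->refl->H->L'->H->R'->E->plug->C
Char 4 ('F'): step: R->2, L=3; F->plug->F->R->E->L->F->refl->A->L'->A->R'->H->plug->H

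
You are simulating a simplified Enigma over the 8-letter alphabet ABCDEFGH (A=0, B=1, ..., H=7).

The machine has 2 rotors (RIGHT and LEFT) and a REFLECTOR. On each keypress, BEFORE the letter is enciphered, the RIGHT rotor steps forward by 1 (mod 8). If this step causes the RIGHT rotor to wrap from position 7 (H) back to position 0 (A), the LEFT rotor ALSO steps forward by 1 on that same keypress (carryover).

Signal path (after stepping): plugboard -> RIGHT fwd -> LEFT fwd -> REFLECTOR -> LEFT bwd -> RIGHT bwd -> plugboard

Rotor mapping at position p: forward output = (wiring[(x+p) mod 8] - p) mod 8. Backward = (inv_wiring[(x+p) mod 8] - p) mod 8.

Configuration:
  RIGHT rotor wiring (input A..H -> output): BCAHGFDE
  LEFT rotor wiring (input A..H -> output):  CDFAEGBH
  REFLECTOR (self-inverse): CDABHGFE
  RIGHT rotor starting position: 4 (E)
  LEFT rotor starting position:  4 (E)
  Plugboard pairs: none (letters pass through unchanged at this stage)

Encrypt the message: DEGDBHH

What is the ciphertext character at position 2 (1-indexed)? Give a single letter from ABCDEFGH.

Char 1 ('D'): step: R->5, L=4; D->plug->D->R->E->L->G->refl->F->L'->C->R'->G->plug->G
Char 2 ('E'): step: R->6, L=4; E->plug->E->R->C->L->F->refl->G->L'->E->R'->D->plug->D

D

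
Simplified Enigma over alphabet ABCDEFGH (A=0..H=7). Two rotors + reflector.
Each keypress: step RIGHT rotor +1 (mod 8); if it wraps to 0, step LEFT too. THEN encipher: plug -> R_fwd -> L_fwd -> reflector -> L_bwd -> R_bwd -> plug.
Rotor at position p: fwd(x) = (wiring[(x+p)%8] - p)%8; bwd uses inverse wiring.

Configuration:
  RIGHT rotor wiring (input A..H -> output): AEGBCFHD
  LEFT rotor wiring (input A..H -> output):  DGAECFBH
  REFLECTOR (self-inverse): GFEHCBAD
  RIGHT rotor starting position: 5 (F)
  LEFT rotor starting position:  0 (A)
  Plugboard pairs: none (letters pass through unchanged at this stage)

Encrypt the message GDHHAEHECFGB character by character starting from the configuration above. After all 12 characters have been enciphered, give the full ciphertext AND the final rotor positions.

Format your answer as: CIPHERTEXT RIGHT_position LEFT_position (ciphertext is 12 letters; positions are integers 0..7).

Char 1 ('G'): step: R->6, L=0; G->plug->G->R->E->L->C->refl->E->L'->D->R'->F->plug->F
Char 2 ('D'): step: R->7, L=0; D->plug->D->R->H->L->H->refl->D->L'->A->R'->H->plug->H
Char 3 ('H'): step: R->0, L->1 (L advanced); H->plug->H->R->D->L->B->refl->F->L'->A->R'->A->plug->A
Char 4 ('H'): step: R->1, L=1; H->plug->H->R->H->L->C->refl->E->L'->E->R'->E->plug->E
Char 5 ('A'): step: R->2, L=1; A->plug->A->R->E->L->E->refl->C->L'->H->R'->B->plug->B
Char 6 ('E'): step: R->3, L=1; E->plug->E->R->A->L->F->refl->B->L'->D->R'->H->plug->H
Char 7 ('H'): step: R->4, L=1; H->plug->H->R->F->L->A->refl->G->L'->G->R'->A->plug->A
Char 8 ('E'): step: R->5, L=1; E->plug->E->R->H->L->C->refl->E->L'->E->R'->G->plug->G
Char 9 ('C'): step: R->6, L=1; C->plug->C->R->C->L->D->refl->H->L'->B->R'->A->plug->A
Char 10 ('F'): step: R->7, L=1; F->plug->F->R->D->L->B->refl->F->L'->A->R'->H->plug->H
Char 11 ('G'): step: R->0, L->2 (L advanced); G->plug->G->R->H->L->E->refl->C->L'->B->R'->D->plug->D
Char 12 ('B'): step: R->1, L=2; B->plug->B->R->F->L->F->refl->B->L'->G->R'->F->plug->F
Final: ciphertext=FHAEBHAGAHDF, RIGHT=1, LEFT=2

Answer: FHAEBHAGAHDF 1 2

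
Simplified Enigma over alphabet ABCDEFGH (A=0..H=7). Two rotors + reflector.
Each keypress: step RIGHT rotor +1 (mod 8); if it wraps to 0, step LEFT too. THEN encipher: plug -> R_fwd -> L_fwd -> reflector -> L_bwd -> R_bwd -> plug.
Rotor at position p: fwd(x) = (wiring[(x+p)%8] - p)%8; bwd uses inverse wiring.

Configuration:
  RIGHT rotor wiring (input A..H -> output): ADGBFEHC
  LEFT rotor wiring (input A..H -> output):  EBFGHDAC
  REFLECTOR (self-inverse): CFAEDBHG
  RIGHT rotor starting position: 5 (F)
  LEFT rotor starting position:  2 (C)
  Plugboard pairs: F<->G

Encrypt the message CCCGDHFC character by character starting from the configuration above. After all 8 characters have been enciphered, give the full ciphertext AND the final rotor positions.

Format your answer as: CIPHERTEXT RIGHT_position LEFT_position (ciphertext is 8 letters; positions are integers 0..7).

Char 1 ('C'): step: R->6, L=2; C->plug->C->R->C->L->F->refl->B->L'->D->R'->F->plug->G
Char 2 ('C'): step: R->7, L=2; C->plug->C->R->E->L->G->refl->H->L'->H->R'->D->plug->D
Char 3 ('C'): step: R->0, L->3 (L advanced); C->plug->C->R->G->L->G->refl->H->L'->E->R'->F->plug->G
Char 4 ('G'): step: R->1, L=3; G->plug->F->R->G->L->G->refl->H->L'->E->R'->D->plug->D
Char 5 ('D'): step: R->2, L=3; D->plug->D->R->C->L->A->refl->C->L'->H->R'->B->plug->B
Char 6 ('H'): step: R->3, L=3; H->plug->H->R->D->L->F->refl->B->L'->F->R'->F->plug->G
Char 7 ('F'): step: R->4, L=3; F->plug->G->R->C->L->A->refl->C->L'->H->R'->F->plug->G
Char 8 ('C'): step: R->5, L=3; C->plug->C->R->F->L->B->refl->F->L'->D->R'->D->plug->D
Final: ciphertext=GDGDBGGD, RIGHT=5, LEFT=3

Answer: GDGDBGGD 5 3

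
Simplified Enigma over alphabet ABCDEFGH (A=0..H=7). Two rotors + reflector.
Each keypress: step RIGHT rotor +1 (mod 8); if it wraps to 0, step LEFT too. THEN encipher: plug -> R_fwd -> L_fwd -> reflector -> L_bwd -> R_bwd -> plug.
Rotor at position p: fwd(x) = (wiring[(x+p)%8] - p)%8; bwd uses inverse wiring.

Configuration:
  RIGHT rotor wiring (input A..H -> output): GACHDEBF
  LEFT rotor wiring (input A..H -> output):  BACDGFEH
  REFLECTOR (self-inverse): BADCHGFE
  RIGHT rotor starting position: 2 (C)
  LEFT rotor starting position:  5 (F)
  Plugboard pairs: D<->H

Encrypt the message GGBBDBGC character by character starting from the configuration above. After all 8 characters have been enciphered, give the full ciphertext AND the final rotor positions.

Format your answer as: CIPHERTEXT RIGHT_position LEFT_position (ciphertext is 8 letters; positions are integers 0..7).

Answer: HCGCFDAD 2 6

Derivation:
Char 1 ('G'): step: R->3, L=5; G->plug->G->R->F->L->F->refl->G->L'->G->R'->D->plug->H
Char 2 ('G'): step: R->4, L=5; G->plug->G->R->G->L->G->refl->F->L'->F->R'->C->plug->C
Char 3 ('B'): step: R->5, L=5; B->plug->B->R->E->L->D->refl->C->L'->C->R'->G->plug->G
Char 4 ('B'): step: R->6, L=5; B->plug->B->R->H->L->B->refl->A->L'->A->R'->C->plug->C
Char 5 ('D'): step: R->7, L=5; D->plug->H->R->C->L->C->refl->D->L'->E->R'->F->plug->F
Char 6 ('B'): step: R->0, L->6 (L advanced); B->plug->B->R->A->L->G->refl->F->L'->F->R'->H->plug->D
Char 7 ('G'): step: R->1, L=6; G->plug->G->R->E->L->E->refl->H->L'->H->R'->A->plug->A
Char 8 ('C'): step: R->2, L=6; C->plug->C->R->B->L->B->refl->A->L'->G->R'->H->plug->D
Final: ciphertext=HCGCFDAD, RIGHT=2, LEFT=6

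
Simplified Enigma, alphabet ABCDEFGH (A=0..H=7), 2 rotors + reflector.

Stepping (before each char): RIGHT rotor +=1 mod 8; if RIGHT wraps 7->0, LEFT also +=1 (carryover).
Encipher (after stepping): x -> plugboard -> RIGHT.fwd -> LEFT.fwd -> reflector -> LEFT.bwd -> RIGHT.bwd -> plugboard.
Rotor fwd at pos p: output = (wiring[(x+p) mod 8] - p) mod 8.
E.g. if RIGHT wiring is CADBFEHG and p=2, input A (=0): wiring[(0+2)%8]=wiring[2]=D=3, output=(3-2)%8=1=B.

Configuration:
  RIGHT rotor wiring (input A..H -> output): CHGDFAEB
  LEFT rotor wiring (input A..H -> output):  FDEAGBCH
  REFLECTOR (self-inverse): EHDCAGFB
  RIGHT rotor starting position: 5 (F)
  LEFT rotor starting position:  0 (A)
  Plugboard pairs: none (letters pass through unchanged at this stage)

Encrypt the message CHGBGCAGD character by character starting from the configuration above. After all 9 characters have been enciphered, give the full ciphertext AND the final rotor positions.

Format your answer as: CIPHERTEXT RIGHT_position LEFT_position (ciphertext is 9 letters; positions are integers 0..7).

Answer: EDBCBBCAE 6 1

Derivation:
Char 1 ('C'): step: R->6, L=0; C->plug->C->R->E->L->G->refl->F->L'->A->R'->E->plug->E
Char 2 ('H'): step: R->7, L=0; H->plug->H->R->F->L->B->refl->H->L'->H->R'->D->plug->D
Char 3 ('G'): step: R->0, L->1 (L advanced); G->plug->G->R->E->L->A->refl->E->L'->H->R'->B->plug->B
Char 4 ('B'): step: R->1, L=1; B->plug->B->R->F->L->B->refl->H->L'->C->R'->C->plug->C
Char 5 ('G'): step: R->2, L=1; G->plug->G->R->A->L->C->refl->D->L'->B->R'->B->plug->B
Char 6 ('C'): step: R->3, L=1; C->plug->C->R->F->L->B->refl->H->L'->C->R'->B->plug->B
Char 7 ('A'): step: R->4, L=1; A->plug->A->R->B->L->D->refl->C->L'->A->R'->C->plug->C
Char 8 ('G'): step: R->5, L=1; G->plug->G->R->G->L->G->refl->F->L'->D->R'->A->plug->A
Char 9 ('D'): step: R->6, L=1; D->plug->D->R->B->L->D->refl->C->L'->A->R'->E->plug->E
Final: ciphertext=EDBCBBCAE, RIGHT=6, LEFT=1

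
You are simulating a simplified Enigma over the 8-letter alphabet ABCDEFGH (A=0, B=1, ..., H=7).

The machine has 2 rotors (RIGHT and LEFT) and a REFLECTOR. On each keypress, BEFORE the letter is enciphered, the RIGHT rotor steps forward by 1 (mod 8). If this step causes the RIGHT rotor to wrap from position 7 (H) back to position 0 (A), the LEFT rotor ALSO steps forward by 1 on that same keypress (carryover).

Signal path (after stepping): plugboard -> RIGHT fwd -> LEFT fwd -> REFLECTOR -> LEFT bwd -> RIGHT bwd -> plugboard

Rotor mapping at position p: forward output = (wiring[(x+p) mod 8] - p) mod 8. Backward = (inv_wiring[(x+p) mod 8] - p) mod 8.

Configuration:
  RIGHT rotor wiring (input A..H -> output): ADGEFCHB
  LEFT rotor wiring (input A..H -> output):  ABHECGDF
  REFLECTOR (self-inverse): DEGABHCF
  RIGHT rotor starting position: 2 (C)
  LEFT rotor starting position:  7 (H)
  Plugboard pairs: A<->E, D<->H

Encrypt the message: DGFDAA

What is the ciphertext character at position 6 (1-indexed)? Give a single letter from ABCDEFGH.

Char 1 ('D'): step: R->3, L=7; D->plug->H->R->D->L->A->refl->D->L'->F->R'->F->plug->F
Char 2 ('G'): step: R->4, L=7; G->plug->G->R->C->L->C->refl->G->L'->A->R'->H->plug->D
Char 3 ('F'): step: R->5, L=7; F->plug->F->R->B->L->B->refl->E->L'->H->R'->G->plug->G
Char 4 ('D'): step: R->6, L=7; D->plug->H->R->E->L->F->refl->H->L'->G->R'->F->plug->F
Char 5 ('A'): step: R->7, L=7; A->plug->E->R->F->L->D->refl->A->L'->D->R'->G->plug->G
Char 6 ('A'): step: R->0, L->0 (L advanced); A->plug->E->R->F->L->G->refl->C->L'->E->R'->D->plug->H

H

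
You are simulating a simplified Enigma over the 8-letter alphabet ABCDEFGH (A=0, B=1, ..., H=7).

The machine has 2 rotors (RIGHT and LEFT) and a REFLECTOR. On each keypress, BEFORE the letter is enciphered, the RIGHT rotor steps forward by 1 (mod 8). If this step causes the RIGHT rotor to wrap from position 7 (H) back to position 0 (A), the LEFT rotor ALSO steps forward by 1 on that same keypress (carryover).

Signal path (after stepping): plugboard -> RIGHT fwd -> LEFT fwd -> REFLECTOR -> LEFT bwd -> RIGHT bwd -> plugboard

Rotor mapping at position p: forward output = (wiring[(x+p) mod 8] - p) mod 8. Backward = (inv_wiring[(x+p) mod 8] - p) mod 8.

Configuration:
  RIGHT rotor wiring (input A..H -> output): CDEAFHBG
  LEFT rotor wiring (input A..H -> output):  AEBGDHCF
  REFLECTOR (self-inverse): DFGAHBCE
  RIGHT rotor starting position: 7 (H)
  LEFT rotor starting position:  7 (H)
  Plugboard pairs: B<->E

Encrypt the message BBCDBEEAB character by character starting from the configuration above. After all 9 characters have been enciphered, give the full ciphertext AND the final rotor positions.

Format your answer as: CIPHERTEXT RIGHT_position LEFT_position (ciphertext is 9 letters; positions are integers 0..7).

Answer: GEEBEHCHA 0 1

Derivation:
Char 1 ('B'): step: R->0, L->0 (L advanced); B->plug->E->R->F->L->H->refl->E->L'->B->R'->G->plug->G
Char 2 ('B'): step: R->1, L=0; B->plug->E->R->G->L->C->refl->G->L'->D->R'->B->plug->E
Char 3 ('C'): step: R->2, L=0; C->plug->C->R->D->L->G->refl->C->L'->G->R'->B->plug->E
Char 4 ('D'): step: R->3, L=0; D->plug->D->R->G->L->C->refl->G->L'->D->R'->E->plug->B
Char 5 ('B'): step: R->4, L=0; B->plug->E->R->G->L->C->refl->G->L'->D->R'->B->plug->E
Char 6 ('E'): step: R->5, L=0; E->plug->B->R->E->L->D->refl->A->L'->A->R'->H->plug->H
Char 7 ('E'): step: R->6, L=0; E->plug->B->R->A->L->A->refl->D->L'->E->R'->C->plug->C
Char 8 ('A'): step: R->7, L=0; A->plug->A->R->H->L->F->refl->B->L'->C->R'->H->plug->H
Char 9 ('B'): step: R->0, L->1 (L advanced); B->plug->E->R->F->L->B->refl->F->L'->C->R'->A->plug->A
Final: ciphertext=GEEBEHCHA, RIGHT=0, LEFT=1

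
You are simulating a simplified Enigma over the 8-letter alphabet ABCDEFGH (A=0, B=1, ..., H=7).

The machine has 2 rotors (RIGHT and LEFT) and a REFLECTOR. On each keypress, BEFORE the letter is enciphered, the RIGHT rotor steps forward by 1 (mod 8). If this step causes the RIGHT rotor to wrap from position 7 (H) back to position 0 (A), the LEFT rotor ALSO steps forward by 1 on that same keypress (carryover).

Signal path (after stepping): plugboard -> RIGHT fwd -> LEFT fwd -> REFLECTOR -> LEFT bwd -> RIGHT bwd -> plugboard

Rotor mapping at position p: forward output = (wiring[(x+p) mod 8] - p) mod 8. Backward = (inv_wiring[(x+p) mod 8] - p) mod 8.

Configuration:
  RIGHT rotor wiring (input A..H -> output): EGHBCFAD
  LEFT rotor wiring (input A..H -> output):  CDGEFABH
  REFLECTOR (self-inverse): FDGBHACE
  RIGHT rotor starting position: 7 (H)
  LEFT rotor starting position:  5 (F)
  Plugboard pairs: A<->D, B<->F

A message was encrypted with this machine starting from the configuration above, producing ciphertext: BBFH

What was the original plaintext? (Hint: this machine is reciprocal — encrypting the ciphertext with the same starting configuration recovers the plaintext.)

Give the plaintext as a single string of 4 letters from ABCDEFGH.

Answer: CDDG

Derivation:
Char 1 ('B'): step: R->0, L->6 (L advanced); B->plug->F->R->F->L->G->refl->C->L'->H->R'->C->plug->C
Char 2 ('B'): step: R->1, L=6; B->plug->F->R->H->L->C->refl->G->L'->F->R'->A->plug->D
Char 3 ('F'): step: R->2, L=6; F->plug->B->R->H->L->C->refl->G->L'->F->R'->A->plug->D
Char 4 ('H'): step: R->3, L=6; H->plug->H->R->E->L->A->refl->F->L'->D->R'->G->plug->G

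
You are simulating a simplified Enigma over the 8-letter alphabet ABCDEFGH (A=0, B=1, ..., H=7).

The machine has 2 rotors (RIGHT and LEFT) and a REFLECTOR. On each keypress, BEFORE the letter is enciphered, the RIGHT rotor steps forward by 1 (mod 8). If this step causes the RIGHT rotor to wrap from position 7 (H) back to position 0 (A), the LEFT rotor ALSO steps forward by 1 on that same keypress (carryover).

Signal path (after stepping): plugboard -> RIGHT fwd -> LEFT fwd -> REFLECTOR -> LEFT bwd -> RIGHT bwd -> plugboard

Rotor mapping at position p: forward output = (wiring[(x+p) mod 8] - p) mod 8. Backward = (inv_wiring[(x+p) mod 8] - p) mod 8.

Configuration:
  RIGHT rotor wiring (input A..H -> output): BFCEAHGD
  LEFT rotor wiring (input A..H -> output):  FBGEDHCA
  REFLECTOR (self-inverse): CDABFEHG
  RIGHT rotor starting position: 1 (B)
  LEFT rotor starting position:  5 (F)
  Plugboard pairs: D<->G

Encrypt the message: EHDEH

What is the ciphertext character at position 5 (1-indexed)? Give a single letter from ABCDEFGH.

Char 1 ('E'): step: R->2, L=5; E->plug->E->R->E->L->E->refl->F->L'->B->R'->F->plug->F
Char 2 ('H'): step: R->3, L=5; H->plug->H->R->H->L->G->refl->H->L'->G->R'->F->plug->F
Char 3 ('D'): step: R->4, L=5; D->plug->G->R->G->L->H->refl->G->L'->H->R'->D->plug->G
Char 4 ('E'): step: R->5, L=5; E->plug->E->R->A->L->C->refl->A->L'->D->R'->H->plug->H
Char 5 ('H'): step: R->6, L=5; H->plug->H->R->B->L->F->refl->E->L'->E->R'->E->plug->E

E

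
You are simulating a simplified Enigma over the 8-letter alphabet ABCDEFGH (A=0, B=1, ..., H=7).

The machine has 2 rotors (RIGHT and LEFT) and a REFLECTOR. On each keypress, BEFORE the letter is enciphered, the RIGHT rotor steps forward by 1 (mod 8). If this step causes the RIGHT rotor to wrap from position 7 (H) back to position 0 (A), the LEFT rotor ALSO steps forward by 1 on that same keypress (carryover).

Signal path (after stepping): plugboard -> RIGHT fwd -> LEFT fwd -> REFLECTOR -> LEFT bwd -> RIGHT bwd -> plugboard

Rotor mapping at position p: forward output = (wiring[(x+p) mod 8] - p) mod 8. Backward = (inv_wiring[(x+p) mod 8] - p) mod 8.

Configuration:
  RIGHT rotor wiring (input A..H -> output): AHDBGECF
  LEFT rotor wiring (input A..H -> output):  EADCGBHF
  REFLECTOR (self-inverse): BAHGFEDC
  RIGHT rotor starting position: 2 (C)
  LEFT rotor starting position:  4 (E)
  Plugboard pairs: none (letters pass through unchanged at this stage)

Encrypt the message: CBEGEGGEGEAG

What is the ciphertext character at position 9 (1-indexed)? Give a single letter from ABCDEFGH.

Char 1 ('C'): step: R->3, L=4; C->plug->C->R->B->L->F->refl->E->L'->F->R'->F->plug->F
Char 2 ('B'): step: R->4, L=4; B->plug->B->R->A->L->C->refl->H->L'->G->R'->C->plug->C
Char 3 ('E'): step: R->5, L=4; E->plug->E->R->C->L->D->refl->G->L'->H->R'->A->plug->A
Char 4 ('G'): step: R->6, L=4; G->plug->G->R->A->L->C->refl->H->L'->G->R'->H->plug->H
Char 5 ('E'): step: R->7, L=4; E->plug->E->R->C->L->D->refl->G->L'->H->R'->F->plug->F
Char 6 ('G'): step: R->0, L->5 (L advanced); G->plug->G->R->C->L->A->refl->B->L'->H->R'->B->plug->B
Char 7 ('G'): step: R->1, L=5; G->plug->G->R->E->L->D->refl->G->L'->F->R'->D->plug->D
Char 8 ('E'): step: R->2, L=5; E->plug->E->R->A->L->E->refl->F->L'->G->R'->G->plug->G
Char 9 ('G'): step: R->3, L=5; G->plug->G->R->E->L->D->refl->G->L'->F->R'->F->plug->F

F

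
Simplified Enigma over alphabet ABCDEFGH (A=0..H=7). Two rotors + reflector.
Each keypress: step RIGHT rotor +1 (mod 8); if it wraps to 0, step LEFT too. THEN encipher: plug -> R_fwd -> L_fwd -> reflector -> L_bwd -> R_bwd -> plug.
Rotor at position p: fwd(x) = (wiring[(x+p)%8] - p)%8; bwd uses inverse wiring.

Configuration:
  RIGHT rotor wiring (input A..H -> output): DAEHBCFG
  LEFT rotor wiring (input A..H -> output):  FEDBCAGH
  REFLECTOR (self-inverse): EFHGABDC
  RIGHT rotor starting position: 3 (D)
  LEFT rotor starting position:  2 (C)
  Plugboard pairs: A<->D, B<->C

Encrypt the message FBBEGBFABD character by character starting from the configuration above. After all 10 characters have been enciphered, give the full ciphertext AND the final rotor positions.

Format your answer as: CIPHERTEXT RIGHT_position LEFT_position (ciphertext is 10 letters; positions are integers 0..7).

Answer: AFCAEHBCDB 5 3

Derivation:
Char 1 ('F'): step: R->4, L=2; F->plug->F->R->E->L->E->refl->A->L'->C->R'->D->plug->A
Char 2 ('B'): step: R->5, L=2; B->plug->C->R->B->L->H->refl->C->L'->H->R'->F->plug->F
Char 3 ('B'): step: R->6, L=2; B->plug->C->R->F->L->F->refl->B->L'->A->R'->B->plug->C
Char 4 ('E'): step: R->7, L=2; E->plug->E->R->A->L->B->refl->F->L'->F->R'->D->plug->A
Char 5 ('G'): step: R->0, L->3 (L advanced); G->plug->G->R->F->L->C->refl->H->L'->B->R'->E->plug->E
Char 6 ('B'): step: R->1, L=3; B->plug->C->R->G->L->B->refl->F->L'->C->R'->H->plug->H
Char 7 ('F'): step: R->2, L=3; F->plug->F->R->E->L->E->refl->A->L'->H->R'->C->plug->B
Char 8 ('A'): step: R->3, L=3; A->plug->D->R->C->L->F->refl->B->L'->G->R'->B->plug->C
Char 9 ('B'): step: R->4, L=3; B->plug->C->R->B->L->H->refl->C->L'->F->R'->A->plug->D
Char 10 ('D'): step: R->5, L=3; D->plug->A->R->F->L->C->refl->H->L'->B->R'->C->plug->B
Final: ciphertext=AFCAEHBCDB, RIGHT=5, LEFT=3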